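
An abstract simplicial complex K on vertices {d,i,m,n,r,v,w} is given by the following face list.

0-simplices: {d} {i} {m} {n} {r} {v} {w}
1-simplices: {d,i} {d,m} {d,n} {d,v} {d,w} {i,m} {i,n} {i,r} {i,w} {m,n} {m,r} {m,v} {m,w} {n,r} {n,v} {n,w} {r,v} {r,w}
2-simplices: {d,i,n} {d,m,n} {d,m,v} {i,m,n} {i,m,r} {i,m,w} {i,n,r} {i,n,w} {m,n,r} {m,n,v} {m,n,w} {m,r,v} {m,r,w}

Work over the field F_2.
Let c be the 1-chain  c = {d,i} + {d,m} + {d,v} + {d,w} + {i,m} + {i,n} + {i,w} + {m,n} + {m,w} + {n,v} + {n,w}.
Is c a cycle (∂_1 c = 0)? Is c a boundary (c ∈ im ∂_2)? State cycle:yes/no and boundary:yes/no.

n_0=7 n_1=18 n_2=13  [Z2]
∂1: piv[di,dm,dn,dv,dw,ir] rk=6  ker:im,in,iw,mn,mr,mv,mw,nr,nv,nw,rv,rw
∂2: piv[din,dmn,dmv,imn,imr,imw,inr,inw,mnv,mrv,mrw] rk=11  ker:mnr,mnw
∂1c = 0
c vs im∂2: residual ≠ 0 ⇒ not boundary

cycle:yes boundary:no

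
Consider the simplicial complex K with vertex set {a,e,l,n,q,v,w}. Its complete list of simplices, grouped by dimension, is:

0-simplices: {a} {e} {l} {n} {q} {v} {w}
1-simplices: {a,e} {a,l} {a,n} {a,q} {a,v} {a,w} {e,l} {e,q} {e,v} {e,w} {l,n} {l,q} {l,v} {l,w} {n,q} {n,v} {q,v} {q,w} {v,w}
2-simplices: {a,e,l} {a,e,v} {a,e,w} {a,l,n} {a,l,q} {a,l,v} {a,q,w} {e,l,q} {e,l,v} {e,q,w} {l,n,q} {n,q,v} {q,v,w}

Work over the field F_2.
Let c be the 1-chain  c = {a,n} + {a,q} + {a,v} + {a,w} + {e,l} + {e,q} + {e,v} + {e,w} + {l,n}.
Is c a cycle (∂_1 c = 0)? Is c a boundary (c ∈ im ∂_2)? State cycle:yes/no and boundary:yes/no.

n_0=7 n_1=19 n_2=13  [Z2]
∂1: piv[ae,al,an,aq,av,aw] rk=6  ker:el,eq,ev,ew,ln,lq,lv,lw,nq,nv,qv,qw,vw
∂2: piv[ael,aev,aew,aln,alq,alv,aqw,elq,lnq,nqv,qvw] rk=11  ker:elv,eqw
∂1c = 0
c vs im∂2: reduces to 0 ⇒ boundary

cycle:yes boundary:yes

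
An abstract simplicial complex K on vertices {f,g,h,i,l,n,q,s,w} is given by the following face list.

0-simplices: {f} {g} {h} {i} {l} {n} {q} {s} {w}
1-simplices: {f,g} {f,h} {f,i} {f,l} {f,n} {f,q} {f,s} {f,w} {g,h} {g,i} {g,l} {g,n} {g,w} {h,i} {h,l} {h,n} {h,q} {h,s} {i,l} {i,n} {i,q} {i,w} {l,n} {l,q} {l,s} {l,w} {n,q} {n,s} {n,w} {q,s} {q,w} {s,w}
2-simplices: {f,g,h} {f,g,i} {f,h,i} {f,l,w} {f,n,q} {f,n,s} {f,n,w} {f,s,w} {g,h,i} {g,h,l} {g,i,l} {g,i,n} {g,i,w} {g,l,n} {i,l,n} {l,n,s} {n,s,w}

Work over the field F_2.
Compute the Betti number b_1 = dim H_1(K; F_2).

b_1=10

n_0=9 n_1=32 n_2=17  [Z2]
∂1: piv[fg,fh,fi,fl,fn,fq,fs,fw] rk=8  ker:gh,gi,gl,gn,gw,hi,hl,hn,hq,hs,il,in,iq,iw,ln,lq,ls,lw,nq,ns,nw,qs,qw,sw
∂2: piv[fgh,fgi,fhi,flw,fnq,fns,fnw,fsw,ghl,gil,gin,giw,gln,lns] rk=14  ker:ghi,iln,nsw
b_1=(32−8)−14=10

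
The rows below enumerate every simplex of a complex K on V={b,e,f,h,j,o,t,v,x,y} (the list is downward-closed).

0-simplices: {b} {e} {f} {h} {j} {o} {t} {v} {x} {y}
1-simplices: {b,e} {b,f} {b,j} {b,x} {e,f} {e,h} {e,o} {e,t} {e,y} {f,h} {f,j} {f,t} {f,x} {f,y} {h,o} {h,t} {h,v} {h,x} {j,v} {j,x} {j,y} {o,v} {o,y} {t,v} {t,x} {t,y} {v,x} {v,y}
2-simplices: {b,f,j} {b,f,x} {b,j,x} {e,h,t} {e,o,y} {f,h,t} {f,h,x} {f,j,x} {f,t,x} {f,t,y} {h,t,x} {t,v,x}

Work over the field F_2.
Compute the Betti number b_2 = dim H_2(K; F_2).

b_2=2

n_0=10 n_1=28 n_2=12  [Z2]
∂1: piv[be,bf,bj,bx,eh,eo,et,ey,hv] rk=9  ker:ef,fh,fj,ft,fx,fy,ho,ht,hx,jv,jx,jy,ov,oy,tv,tx,ty,vx,vy
∂2: piv[bfj,bfx,bjx,eht,eoy,fht,fhx,ftx,fty,tvx] rk=10  ker:fjx,htx
b_2=(12−10)−0=2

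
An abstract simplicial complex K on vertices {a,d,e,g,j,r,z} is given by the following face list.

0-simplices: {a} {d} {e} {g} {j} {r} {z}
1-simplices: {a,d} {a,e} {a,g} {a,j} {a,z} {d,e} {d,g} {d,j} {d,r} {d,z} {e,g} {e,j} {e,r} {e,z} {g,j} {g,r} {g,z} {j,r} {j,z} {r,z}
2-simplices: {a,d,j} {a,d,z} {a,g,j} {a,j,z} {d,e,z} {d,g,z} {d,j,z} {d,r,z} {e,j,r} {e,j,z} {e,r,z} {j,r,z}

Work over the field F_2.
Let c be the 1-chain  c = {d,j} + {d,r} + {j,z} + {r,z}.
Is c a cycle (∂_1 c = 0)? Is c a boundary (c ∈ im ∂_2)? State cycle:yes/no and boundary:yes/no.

n_0=7 n_1=20 n_2=12  [Z2]
∂1: piv[ad,ae,ag,aj,az,dr] rk=6  ker:de,dg,dj,dz,eg,ej,er,ez,gj,gr,gz,jr,jz,rz
∂2: piv[adj,adz,agj,ajz,dez,dgz,drz,ejr,ejz,erz] rk=10  ker:djz,jrz
∂1c = 0
c vs im∂2: reduces to 0 ⇒ boundary

cycle:yes boundary:yes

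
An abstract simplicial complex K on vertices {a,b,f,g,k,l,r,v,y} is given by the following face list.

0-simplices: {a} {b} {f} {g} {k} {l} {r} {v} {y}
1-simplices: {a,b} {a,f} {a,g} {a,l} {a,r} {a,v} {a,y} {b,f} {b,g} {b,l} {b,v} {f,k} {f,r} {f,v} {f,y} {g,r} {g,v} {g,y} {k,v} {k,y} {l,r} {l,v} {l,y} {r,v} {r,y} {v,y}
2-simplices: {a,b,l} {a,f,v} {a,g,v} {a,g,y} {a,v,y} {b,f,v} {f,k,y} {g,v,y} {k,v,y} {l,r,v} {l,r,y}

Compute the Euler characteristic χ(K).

χ(K)=-6

n_0=9 n_1=26 n_2=11
χ=+9−26+11=-6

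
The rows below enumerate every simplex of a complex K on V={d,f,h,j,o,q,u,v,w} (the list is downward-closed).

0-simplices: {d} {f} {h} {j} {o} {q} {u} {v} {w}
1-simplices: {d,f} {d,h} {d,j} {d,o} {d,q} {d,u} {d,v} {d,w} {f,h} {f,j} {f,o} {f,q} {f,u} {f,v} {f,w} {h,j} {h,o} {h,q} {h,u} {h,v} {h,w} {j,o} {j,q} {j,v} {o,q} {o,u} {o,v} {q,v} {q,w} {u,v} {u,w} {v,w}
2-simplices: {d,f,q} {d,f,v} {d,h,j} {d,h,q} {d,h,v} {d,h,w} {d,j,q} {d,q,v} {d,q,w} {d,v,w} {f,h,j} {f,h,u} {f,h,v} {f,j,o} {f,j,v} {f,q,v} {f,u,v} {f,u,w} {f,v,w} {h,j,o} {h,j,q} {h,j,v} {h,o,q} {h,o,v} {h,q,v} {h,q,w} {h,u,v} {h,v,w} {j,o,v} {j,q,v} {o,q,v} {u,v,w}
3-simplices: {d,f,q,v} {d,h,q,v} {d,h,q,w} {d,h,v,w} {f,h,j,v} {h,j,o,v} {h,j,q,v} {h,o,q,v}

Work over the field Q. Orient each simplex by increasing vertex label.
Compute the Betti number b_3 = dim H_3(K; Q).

b_3=0

n_0=9 n_1=32 n_2=32 n_3=8  [Q]
∂1: piv[df,dh,dj,do,dq,du,dv,dw] rk=8  ker:fh,fj,fo,fq,fu,fv,fw,hj,ho,hq,hu,hv,hw,jo,jq,jv,oq,ou,ov,qv,qw,uv,uw,vw
∂2: piv[dfq,dfv,dhj,dhq,dhv,dhw,djq,dqv,dqw,dvw,fhj,fhu,fhv,fjo,fjv,fuv,fuw,fvw,hjo,hoq,hov] rk=21  ker:fqv,hjq,hjv,hqv,hqw,huv,hvw,jov,jqv,oqv,uvw
∂3: piv[dfqv,dhqv,dhqw,dhvw,fhjv,hjov,hjqv,hoqv] rk=8
b_3=(8−8)−0=0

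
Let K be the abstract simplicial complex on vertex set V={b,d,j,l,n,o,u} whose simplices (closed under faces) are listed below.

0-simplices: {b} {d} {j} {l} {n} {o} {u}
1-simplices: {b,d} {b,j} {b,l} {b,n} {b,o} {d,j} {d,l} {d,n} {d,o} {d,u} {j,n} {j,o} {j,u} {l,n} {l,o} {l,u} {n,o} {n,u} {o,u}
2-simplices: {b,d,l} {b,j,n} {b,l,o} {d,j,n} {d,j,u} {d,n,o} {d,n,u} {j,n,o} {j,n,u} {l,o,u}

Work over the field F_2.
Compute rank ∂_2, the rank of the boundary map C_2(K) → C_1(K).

rank∂_2=9

n_0=7 n_1=19 n_2=10  [Z2]
∂1: piv[bd,bj,bl,bn,bo,du] rk=6  ker:dj,dl,dn,do,jn,jo,ju,ln,lo,lu,no,nu,ou
∂2: piv[bdl,bjn,blo,djn,dju,dno,dnu,jno,lou] rk=9  ker:jnu
rk∂_2=9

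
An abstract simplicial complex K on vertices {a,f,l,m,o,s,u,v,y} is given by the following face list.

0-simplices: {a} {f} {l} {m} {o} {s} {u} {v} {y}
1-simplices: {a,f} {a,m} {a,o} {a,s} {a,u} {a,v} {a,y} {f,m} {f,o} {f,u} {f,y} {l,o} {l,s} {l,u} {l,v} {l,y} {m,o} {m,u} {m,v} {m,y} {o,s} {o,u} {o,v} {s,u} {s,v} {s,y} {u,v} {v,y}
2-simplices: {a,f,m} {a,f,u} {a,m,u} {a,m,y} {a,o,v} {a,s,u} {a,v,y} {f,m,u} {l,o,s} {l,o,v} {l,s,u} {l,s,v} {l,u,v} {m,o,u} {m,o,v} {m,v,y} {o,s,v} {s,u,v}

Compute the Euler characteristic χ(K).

n_0=9 n_1=28 n_2=18
χ=+9−28+18=-1

χ(K)=-1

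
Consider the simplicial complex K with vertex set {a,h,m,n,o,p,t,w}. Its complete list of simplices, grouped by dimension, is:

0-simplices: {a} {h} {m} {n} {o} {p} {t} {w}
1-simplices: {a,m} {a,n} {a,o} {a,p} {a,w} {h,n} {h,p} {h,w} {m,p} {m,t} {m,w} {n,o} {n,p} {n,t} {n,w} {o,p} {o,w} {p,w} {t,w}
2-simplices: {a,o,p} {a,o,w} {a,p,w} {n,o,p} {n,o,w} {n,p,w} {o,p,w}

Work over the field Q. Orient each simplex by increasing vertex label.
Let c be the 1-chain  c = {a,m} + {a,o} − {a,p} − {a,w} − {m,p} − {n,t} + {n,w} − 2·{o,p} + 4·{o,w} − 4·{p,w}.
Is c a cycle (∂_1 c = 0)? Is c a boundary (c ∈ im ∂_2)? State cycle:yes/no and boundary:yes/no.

n_0=8 n_1=19 n_2=7  [Q]
∂1: piv[am,an,ao,ap,aw,hn,mt] rk=7  ker:hp,hw,mp,mw,no,np,nt,nw,op,ow,pw,tw
∂2: piv[aop,aow,apw,nop,now] rk=5  ker:npw,opw
∂1c = 2·{m} − {o} − {t}

cycle:no boundary:no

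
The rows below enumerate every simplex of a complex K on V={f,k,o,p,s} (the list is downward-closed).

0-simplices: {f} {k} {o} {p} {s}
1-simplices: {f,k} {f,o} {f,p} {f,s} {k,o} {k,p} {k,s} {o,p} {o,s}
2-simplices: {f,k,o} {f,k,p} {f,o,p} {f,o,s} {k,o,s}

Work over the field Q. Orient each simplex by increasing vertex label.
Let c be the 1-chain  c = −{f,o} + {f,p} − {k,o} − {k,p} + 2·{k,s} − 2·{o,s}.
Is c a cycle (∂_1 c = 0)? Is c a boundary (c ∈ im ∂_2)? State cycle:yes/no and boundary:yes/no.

n_0=5 n_1=9 n_2=5  [Q]
∂1: piv[fk,fo,fp,fs] rk=4  ker:ko,kp,ks,op,os
∂2: piv[fko,fkp,fop,fos,kos] rk=5
∂1c = 0
c vs im∂2: reduces to 0 ⇒ boundary

cycle:yes boundary:yes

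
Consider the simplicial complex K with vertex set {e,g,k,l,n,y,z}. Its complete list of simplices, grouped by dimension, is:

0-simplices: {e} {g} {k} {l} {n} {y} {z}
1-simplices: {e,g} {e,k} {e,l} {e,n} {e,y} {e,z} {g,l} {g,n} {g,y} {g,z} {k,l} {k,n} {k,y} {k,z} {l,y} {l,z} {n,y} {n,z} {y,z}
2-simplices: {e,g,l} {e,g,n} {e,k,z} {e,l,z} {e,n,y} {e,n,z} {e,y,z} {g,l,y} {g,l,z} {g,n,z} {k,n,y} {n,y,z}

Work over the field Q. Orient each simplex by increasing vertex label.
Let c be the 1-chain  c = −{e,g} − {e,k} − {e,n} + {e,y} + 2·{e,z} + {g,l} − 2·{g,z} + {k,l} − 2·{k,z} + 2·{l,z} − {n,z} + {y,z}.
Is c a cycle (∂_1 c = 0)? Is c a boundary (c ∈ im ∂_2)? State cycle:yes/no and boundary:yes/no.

cycle:yes boundary:no

n_0=7 n_1=19 n_2=12  [Q]
∂1: piv[eg,ek,el,en,ey,ez] rk=6  ker:gl,gn,gy,gz,kl,kn,ky,kz,ly,lz,ny,nz,yz
∂2: piv[egl,egn,ekz,elz,eny,enz,eyz,gly,glz,kny] rk=10  ker:gnz,nyz
∂1c = 0
c vs im∂2: residual ≠ 0 ⇒ not boundary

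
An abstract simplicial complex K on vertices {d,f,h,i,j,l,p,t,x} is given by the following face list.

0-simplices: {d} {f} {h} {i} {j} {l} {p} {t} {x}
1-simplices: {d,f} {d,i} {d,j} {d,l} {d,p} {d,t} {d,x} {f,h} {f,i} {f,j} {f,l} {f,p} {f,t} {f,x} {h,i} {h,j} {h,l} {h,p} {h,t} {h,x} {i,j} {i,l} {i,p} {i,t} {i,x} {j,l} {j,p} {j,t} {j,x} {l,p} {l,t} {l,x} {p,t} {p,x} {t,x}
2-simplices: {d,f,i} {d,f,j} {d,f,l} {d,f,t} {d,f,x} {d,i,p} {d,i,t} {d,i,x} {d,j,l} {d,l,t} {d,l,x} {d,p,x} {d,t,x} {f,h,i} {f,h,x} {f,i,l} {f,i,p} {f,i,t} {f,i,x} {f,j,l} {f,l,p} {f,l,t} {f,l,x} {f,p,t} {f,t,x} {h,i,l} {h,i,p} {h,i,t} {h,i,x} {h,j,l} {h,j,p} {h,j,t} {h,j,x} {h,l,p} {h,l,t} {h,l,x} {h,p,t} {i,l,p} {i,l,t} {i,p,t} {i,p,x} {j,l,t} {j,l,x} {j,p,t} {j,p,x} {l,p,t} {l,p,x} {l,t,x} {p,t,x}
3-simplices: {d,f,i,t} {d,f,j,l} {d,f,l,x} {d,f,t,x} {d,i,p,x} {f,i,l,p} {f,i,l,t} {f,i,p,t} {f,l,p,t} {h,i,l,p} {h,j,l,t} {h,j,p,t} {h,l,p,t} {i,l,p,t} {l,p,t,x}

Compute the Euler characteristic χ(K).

χ(K)=8

n_0=9 n_1=35 n_2=49 n_3=15
χ=+9−35+49−15=8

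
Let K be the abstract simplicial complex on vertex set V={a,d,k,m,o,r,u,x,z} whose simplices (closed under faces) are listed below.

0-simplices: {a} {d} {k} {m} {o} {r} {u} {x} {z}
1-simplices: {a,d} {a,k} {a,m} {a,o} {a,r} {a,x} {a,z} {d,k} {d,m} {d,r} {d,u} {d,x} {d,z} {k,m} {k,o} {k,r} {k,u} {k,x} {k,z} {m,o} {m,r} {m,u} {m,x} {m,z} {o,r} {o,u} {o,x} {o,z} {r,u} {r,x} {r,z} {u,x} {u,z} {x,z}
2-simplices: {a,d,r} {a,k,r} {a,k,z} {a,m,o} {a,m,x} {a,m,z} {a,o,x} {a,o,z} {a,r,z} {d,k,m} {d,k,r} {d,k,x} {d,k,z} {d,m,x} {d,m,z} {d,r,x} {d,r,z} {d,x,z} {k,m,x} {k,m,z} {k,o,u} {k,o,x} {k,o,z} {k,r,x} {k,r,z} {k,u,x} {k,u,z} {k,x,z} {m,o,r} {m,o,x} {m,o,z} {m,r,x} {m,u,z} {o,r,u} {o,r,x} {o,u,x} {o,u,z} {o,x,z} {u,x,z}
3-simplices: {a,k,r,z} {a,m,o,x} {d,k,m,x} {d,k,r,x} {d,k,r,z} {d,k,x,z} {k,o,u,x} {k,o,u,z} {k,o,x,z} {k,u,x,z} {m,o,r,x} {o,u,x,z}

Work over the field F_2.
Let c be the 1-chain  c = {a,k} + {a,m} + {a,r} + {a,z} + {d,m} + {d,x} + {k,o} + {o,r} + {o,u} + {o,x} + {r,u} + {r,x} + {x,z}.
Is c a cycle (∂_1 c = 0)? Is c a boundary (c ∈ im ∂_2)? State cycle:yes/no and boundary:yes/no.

cycle:yes boundary:yes

n_0=9 n_1=34 n_2=39 n_3=12  [Z2]
∂1: piv[ad,ak,am,ao,ar,ax,az,du] rk=8  ker:dk,dm,dr,dx,dz,km,ko,kr,ku,kx,kz,mo,mr,mu,mx,mz,or,ou,ox,oz,ru,rx,rz,ux,uz,xz
∂2: piv[adr,akr,akz,amo,amx,amz,aox,aoz,arz,dkm,dkr,dkx,dkz,dmx,dmz,drx,dxz,kou,kox,kux,kuz,mor,mrx,muz,oru] rk=25  ker:drz,kmx,kmz,koz,krx,krz,kxz,mox,moz,orx,oux,ouz,oxz,uxz
∂3: piv[akrz,amox,dkmx,dkrx,dkrz,dkxz,koux,kouz,koxz,kuxz,morx] rk=11  ker:ouxz
∂1c = 0
c vs im∂2: reduces to 0 ⇒ boundary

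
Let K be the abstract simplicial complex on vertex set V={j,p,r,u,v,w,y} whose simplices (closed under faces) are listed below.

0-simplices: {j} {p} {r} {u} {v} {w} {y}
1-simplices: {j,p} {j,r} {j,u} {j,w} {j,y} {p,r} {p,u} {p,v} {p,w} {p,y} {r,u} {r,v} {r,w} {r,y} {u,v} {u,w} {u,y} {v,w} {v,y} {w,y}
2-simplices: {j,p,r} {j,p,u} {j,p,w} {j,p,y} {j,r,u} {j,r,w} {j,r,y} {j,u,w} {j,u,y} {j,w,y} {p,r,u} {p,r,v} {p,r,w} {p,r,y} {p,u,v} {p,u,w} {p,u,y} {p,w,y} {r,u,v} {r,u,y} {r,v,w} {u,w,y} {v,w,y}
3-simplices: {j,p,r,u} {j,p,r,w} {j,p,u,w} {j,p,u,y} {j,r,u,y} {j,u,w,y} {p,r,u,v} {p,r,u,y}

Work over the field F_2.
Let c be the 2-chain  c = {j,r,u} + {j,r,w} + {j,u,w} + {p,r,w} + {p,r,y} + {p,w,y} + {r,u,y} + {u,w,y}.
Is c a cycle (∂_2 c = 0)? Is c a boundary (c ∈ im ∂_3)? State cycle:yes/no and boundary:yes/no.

cycle:yes boundary:no

n_0=7 n_1=20 n_2=23 n_3=8  [Z2]
∂1: piv[jp,jr,ju,jw,jy,pv] rk=6  ker:pr,pu,pw,py,ru,rv,rw,ry,uv,uw,uy,vw,vy,wy
∂2: piv[jpr,jpu,jpw,jpy,jru,jrw,jry,juw,juy,jwy,prv,puv,rvw,vwy] rk=14  ker:pru,prw,pry,puw,puy,pwy,ruv,ruy,uwy
∂3: piv[jpru,jprw,jpuw,jpuy,jruy,juwy,pruv,pruy] rk=8
∂2c = 0
c vs im∂3: residual ≠ 0 ⇒ not boundary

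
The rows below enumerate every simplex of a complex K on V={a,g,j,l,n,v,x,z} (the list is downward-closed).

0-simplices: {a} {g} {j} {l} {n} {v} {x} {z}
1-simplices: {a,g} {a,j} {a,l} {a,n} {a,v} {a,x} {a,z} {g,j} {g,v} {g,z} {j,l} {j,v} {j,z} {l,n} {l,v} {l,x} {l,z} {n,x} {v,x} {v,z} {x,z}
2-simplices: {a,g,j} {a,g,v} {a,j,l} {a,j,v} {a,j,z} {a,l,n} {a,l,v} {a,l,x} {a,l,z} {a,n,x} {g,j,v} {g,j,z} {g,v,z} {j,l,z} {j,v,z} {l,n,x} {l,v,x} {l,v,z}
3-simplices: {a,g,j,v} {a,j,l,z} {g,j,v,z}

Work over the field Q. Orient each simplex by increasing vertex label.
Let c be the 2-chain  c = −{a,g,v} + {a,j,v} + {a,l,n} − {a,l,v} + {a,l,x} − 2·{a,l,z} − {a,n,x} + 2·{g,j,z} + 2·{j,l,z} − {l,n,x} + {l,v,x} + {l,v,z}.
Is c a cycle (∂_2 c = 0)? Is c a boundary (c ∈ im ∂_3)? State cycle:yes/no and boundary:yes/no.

cycle:no boundary:no

n_0=8 n_1=21 n_2=18 n_3=3  [Q]
∂1: piv[ag,aj,al,an,av,ax,az] rk=7  ker:gj,gv,gz,jl,jv,jz,ln,lv,lx,lz,nx,vx,vz,xz
∂2: piv[agj,agv,ajl,ajv,ajz,aln,alv,alx,alz,anx,gjz,gvz,lvx] rk=13  ker:gjv,jlz,jvz,lnx,lvz
∂3: piv[agjv,ajlz,gjvz] rk=3
∂2c = −{a,g} + {a,j} − {a,l} − 2·{a,n} + {a,v} + 2·{a,z} + 2·{g,j} − {g,v} − 2·{g,z} + 2·{j,l} + {j,v} + {l,v} + {l,x} − {l,z} − 2·{n,x} + {v,x} + {v,z}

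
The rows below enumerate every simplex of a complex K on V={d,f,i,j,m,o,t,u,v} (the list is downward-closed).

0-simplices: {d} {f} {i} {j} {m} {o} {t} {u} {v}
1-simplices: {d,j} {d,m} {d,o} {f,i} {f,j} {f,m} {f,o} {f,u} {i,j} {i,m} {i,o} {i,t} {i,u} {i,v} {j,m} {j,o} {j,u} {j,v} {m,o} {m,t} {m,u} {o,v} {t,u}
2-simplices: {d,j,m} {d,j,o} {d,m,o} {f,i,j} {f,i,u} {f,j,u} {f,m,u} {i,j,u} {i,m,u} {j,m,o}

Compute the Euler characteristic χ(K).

n_0=9 n_1=23 n_2=10
χ=+9−23+10=-4

χ(K)=-4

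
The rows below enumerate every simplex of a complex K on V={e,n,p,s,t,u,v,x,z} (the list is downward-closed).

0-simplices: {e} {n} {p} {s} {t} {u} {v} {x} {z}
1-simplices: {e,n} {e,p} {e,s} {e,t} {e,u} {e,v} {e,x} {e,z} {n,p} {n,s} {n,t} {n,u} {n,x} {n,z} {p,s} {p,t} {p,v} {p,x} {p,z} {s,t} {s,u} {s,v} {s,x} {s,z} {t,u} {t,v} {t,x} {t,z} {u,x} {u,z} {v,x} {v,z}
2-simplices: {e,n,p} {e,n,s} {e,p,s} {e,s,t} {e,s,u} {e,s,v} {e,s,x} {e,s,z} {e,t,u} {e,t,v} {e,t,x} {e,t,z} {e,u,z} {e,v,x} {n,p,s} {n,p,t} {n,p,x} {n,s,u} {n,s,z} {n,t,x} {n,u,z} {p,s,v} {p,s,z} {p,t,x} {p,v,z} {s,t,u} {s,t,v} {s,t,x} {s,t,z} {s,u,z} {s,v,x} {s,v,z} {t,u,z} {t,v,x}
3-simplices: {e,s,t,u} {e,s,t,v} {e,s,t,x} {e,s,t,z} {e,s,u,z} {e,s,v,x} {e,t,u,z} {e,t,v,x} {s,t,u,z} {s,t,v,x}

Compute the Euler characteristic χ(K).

χ(K)=1

n_0=9 n_1=32 n_2=34 n_3=10
χ=+9−32+34−10=1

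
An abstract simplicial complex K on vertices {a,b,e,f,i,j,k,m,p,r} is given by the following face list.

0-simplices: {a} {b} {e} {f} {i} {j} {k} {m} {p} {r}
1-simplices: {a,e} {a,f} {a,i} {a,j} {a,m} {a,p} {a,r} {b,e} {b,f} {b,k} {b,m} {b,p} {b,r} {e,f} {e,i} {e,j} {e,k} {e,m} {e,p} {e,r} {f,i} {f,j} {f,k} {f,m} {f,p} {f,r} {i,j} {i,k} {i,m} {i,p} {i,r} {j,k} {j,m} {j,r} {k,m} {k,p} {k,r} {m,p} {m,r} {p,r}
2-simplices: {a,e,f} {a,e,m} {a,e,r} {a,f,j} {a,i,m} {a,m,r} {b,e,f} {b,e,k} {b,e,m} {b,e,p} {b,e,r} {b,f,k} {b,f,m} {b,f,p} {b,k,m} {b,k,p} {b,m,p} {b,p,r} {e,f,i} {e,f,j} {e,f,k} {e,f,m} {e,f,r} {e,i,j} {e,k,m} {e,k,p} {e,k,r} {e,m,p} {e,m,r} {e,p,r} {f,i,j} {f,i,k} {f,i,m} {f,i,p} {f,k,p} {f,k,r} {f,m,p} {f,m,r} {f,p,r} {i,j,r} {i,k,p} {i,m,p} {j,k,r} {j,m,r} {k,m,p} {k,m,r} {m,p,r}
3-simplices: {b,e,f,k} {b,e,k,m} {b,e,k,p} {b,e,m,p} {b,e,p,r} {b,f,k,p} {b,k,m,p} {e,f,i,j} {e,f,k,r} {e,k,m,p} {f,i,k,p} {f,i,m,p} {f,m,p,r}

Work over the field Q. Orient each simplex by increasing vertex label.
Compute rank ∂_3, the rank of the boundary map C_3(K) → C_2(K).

n_0=10 n_1=40 n_2=47 n_3=13  [Q]
∂1: piv[ae,af,ai,aj,am,ap,ar,be,bk] rk=9  ker:bf,bm,bp,br,ef,ei,ej,ek,em,ep,er,fi,fj,fk,fm,fp,fr,ij,ik,im,ip,ir,jk,jm,jr,km,kp,kr,mp,mr,pr
∂2: piv[aef,aem,aer,afj,aim,amr,bef,bek,bem,bep,ber,bfk,bfm,bfp,bkm,bkp,bmp,bpr,efi,efj,efr,eij,ekr,fik,fim,fip,ijr,jkr,jmr] rk=29  ker:efk,efm,ekm,ekp,emp,emr,epr,fij,fkp,fkr,fmp,fmr,fpr,ikp,imp,kmp,kmr,mpr
∂3: piv[befk,bekm,bekp,bemp,bepr,bfkp,bkmp,efij,efkr,fikp,fimp,fmpr] rk=12  ker:ekmp
rk∂_3=12

rank∂_3=12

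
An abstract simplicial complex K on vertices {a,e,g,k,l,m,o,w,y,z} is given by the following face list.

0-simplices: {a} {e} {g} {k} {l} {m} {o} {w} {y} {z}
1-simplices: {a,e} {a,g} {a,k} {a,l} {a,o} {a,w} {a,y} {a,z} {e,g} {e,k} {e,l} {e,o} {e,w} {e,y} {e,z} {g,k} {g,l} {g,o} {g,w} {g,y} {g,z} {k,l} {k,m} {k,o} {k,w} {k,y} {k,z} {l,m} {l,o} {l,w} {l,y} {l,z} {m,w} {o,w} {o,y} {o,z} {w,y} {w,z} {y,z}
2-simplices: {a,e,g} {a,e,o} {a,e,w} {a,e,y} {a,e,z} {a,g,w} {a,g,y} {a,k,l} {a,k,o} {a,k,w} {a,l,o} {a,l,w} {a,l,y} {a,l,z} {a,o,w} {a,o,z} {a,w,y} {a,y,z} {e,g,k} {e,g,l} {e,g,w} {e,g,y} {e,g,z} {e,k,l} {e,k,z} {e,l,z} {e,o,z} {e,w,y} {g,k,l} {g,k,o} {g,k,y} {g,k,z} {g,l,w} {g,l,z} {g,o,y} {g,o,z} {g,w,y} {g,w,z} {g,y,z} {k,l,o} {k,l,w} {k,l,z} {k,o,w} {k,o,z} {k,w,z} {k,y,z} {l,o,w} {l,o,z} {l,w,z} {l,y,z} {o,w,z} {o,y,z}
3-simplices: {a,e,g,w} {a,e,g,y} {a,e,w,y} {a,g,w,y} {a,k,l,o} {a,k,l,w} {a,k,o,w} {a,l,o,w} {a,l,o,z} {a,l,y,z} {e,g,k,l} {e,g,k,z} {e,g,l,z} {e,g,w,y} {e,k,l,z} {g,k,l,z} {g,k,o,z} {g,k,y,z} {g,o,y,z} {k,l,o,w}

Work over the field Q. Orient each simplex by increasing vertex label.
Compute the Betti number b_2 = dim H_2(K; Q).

b_2=7

n_0=10 n_1=39 n_2=52 n_3=20  [Q]
∂1: piv[ae,ag,ak,al,ao,aw,ay,az,km] rk=9  ker:eg,ek,el,eo,ew,ey,ez,gk,gl,go,gw,gy,gz,kl,ko,kw,ky,kz,lm,lo,lw,ly,lz,mw,ow,oy,oz,wy,wz,yz
∂2: piv[aeg,aeo,aew,aey,aez,agw,agy,akl,ako,akw,alo,alw,aly,alz,aow,aoz,awy,ayz,egk,egl,egz,ekl,ekz,elz,gko,gky,goy,gwz] rk=28  ker:egw,egy,eoz,ewy,gkl,gkz,glw,glz,goz,gwy,gyz,klo,klw,klz,kow,koz,kwz,kyz,low,loz,lwz,lyz,owz,oyz
∂3: piv[aegw,aegy,aewy,agwy,aklo,aklw,akow,alow,aloz,alyz,egkl,egkz,eglz,eklz,gkoz,gkyz,goyz] rk=17  ker:egwy,gklz,klow
b_2=(52−28)−17=7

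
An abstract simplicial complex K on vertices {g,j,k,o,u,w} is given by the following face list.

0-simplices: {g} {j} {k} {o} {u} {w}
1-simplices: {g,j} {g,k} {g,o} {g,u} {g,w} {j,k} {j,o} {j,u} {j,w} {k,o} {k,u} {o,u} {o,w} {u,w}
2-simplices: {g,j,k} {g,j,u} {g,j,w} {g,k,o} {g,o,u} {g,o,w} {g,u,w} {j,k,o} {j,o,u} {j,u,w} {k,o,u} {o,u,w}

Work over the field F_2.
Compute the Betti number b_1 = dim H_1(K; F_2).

b_1=0

n_0=6 n_1=14 n_2=12  [Z2]
∂1: piv[gj,gk,go,gu,gw] rk=5  ker:jk,jo,ju,jw,ko,ku,ou,ow,uw
∂2: piv[gjk,gju,gjw,gko,gou,gow,guw,jko,kou] rk=9  ker:jou,juw,ouw
b_1=(14−5)−9=0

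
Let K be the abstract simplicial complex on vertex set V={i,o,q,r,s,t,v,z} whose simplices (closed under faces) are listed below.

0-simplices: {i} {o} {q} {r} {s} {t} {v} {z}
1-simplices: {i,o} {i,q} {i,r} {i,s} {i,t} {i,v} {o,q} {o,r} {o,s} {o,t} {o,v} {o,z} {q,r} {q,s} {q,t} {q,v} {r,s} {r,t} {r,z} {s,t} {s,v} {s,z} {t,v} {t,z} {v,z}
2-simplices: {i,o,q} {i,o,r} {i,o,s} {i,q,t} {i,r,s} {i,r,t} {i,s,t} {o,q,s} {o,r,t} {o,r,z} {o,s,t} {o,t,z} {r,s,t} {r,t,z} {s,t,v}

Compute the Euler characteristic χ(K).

n_0=8 n_1=25 n_2=15
χ=+8−25+15=-2

χ(K)=-2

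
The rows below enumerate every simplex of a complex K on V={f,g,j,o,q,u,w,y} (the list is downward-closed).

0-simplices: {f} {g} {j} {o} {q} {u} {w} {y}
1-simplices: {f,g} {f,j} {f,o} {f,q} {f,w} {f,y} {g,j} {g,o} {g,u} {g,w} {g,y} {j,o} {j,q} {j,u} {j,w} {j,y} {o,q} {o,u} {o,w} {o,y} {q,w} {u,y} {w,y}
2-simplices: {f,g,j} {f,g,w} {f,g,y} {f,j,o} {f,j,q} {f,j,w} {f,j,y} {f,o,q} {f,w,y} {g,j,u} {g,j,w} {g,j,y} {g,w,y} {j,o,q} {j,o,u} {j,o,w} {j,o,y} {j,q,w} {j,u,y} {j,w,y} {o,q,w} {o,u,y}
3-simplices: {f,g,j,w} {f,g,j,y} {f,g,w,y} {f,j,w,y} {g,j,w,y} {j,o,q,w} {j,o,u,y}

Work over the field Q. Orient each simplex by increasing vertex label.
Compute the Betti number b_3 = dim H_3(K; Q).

n_0=8 n_1=23 n_2=22 n_3=7  [Q]
∂1: piv[fg,fj,fo,fq,fw,fy,gu] rk=7  ker:gj,go,gw,gy,jo,jq,ju,jw,jy,oq,ou,ow,oy,qw,uy,wy
∂2: piv[fgj,fgw,fgy,fjo,fjq,fjw,fjy,foq,fwy,gju,jou,jow,joy,jqw,juy] rk=15  ker:gjw,gjy,gwy,joq,jwy,oqw,ouy
∂3: piv[fgjw,fgjy,fgwy,fjwy,joqw,jouy] rk=6  ker:gjwy
b_3=(7−6)−0=1

b_3=1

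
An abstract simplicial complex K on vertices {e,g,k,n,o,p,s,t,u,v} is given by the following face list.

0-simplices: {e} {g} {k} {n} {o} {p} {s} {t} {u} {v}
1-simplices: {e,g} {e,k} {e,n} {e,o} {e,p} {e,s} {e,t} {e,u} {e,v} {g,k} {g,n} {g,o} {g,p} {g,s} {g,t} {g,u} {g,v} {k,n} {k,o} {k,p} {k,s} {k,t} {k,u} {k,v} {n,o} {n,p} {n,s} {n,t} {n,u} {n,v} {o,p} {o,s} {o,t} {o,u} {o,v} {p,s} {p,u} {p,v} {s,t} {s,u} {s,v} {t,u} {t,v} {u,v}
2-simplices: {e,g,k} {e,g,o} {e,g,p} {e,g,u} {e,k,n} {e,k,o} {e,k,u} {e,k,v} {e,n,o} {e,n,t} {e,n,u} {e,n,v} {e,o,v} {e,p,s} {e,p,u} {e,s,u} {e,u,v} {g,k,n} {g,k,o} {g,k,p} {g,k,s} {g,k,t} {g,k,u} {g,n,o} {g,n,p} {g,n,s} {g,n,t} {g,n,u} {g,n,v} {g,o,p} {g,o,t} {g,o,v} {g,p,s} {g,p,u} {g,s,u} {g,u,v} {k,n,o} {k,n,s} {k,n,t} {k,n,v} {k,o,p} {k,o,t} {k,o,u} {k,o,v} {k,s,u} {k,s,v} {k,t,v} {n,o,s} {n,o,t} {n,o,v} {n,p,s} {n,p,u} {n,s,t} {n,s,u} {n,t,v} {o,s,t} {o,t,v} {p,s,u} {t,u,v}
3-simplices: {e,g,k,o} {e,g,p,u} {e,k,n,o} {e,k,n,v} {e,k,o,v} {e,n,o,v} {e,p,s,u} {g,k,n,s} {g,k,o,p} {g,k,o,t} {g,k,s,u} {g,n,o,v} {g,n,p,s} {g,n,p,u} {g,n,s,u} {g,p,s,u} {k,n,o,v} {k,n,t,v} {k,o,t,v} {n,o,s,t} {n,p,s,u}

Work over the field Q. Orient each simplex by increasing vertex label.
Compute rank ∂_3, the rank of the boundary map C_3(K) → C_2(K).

rank∂_3=19

n_0=10 n_1=44 n_2=59 n_3=21  [Q]
∂1: piv[eg,ek,en,eo,ep,es,et,eu,ev] rk=9  ker:gk,gn,go,gp,gs,gt,gu,gv,kn,ko,kp,ks,kt,ku,kv,no,np,ns,nt,nu,nv,op,os,ot,ou,ov,ps,pu,pv,st,su,sv,tu,tv,uv
∂2: piv[egk,ego,egp,egu,ekn,eko,eku,ekv,eno,ent,enu,env,eov,eps,epu,esu,euv,gkn,gkp,gks,gkt,gnp,gns,gnt,gnv,gop,got,gps,kou,ksv,ktv,nos,nst,tuv] rk=34  ker:gko,gku,gno,gnu,gov,gpu,gsu,guv,kno,kns,knt,knv,kop,kot,kov,ksu,not,nov,nps,npu,nsu,ntv,ost,otv,psu
∂3: piv[egko,egpu,ekno,eknv,ekov,enov,epsu,gkns,gkop,gkot,gksu,gnov,gnps,gnpu,gnsu,gpsu,kntv,kotv,nost] rk=19  ker:knov,npsu
rk∂_3=19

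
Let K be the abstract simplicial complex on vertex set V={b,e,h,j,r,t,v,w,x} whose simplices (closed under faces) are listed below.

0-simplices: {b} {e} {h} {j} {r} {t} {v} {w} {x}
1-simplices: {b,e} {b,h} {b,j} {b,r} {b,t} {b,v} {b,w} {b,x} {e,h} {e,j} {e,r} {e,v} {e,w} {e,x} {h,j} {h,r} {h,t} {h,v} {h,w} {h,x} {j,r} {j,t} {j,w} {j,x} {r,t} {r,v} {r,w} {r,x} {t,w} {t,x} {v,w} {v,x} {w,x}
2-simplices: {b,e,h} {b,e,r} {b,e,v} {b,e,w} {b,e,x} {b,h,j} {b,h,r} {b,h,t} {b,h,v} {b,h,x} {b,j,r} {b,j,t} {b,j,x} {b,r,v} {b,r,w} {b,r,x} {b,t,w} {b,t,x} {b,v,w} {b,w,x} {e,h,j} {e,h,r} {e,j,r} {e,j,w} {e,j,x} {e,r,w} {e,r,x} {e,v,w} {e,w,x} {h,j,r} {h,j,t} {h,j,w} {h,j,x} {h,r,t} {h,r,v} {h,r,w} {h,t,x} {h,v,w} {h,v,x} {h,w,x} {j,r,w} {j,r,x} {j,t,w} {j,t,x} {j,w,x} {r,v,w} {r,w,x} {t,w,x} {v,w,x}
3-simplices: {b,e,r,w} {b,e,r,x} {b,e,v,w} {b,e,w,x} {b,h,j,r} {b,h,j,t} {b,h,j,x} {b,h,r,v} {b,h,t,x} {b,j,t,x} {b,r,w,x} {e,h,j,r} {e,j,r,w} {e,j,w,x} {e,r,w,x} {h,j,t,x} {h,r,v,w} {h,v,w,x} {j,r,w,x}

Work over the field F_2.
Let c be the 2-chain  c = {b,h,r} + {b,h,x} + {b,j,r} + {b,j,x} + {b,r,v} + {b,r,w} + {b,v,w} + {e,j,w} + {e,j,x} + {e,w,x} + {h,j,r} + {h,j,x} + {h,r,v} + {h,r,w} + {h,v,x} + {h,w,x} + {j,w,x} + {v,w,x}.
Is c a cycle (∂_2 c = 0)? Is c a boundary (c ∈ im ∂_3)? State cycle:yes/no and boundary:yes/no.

cycle:yes boundary:no

n_0=9 n_1=33 n_2=49 n_3=19  [Z2]
∂1: piv[be,bh,bj,br,bt,bv,bw,bx] rk=8  ker:eh,ej,er,ev,ew,ex,hj,hr,ht,hv,hw,hx,jr,jt,jw,jx,rt,rv,rw,rx,tw,tx,vw,vx,wx
∂2: piv[beh,ber,bev,bew,bex,bhj,bhr,bht,bhv,bhx,bjr,bjt,bjx,brv,brw,brx,btw,btx,bvw,bwx,ehj,ejw,hjw,hrt,hvx] rk=25  ker:ehr,ejr,ejx,erw,erx,evw,ewx,hjr,hjt,hjx,hrv,hrw,htx,hvw,hwx,jrw,jrx,jtw,jtx,jwx,rvw,rwx,twx,vwx
∂3: piv[berw,berx,bevw,bewx,bhjr,bhjt,bhjx,bhrv,bhtx,bjtx,brwx,ehjr,ejrw,ejwx,hrvw,hvwx,jrwx] rk=17  ker:erwx,hjtx
∂2c = 0
c vs im∂3: residual ≠ 0 ⇒ not boundary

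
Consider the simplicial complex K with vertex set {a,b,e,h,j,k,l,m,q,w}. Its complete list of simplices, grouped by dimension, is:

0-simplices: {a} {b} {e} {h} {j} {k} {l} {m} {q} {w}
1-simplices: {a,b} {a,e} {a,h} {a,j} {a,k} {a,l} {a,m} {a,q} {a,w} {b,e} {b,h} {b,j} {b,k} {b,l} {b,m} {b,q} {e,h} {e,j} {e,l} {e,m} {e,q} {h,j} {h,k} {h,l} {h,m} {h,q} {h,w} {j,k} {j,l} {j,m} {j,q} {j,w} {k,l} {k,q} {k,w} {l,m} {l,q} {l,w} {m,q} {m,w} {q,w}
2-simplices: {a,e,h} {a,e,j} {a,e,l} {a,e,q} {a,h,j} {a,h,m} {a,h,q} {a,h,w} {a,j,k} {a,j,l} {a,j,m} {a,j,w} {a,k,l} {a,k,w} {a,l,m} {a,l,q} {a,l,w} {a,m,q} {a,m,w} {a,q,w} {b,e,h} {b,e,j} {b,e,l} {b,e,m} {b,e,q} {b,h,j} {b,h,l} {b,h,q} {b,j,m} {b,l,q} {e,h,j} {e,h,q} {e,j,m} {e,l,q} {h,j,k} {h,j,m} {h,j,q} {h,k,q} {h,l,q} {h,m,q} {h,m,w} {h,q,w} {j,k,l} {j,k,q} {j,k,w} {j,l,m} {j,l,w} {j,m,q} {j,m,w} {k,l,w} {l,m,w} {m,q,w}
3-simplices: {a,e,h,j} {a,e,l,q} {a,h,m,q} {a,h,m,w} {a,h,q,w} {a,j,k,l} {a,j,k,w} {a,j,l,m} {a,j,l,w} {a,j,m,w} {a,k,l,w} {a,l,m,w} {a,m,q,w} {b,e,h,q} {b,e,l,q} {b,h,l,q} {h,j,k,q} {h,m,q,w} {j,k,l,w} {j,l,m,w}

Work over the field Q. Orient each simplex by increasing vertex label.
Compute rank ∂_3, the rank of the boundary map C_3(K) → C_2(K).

rank∂_3=17

n_0=10 n_1=41 n_2=52 n_3=20  [Q]
∂1: piv[ab,ae,ah,aj,ak,al,am,aq,aw] rk=9  ker:be,bh,bj,bk,bl,bm,bq,eh,ej,el,em,eq,hj,hk,hl,hm,hq,hw,jk,jl,jm,jq,jw,kl,kq,kw,lm,lq,lw,mq,mw,qw
∂2: piv[aeh,aej,ael,aeq,ahj,ahm,ahq,ahw,ajk,ajl,ajm,ajw,akl,akw,alm,alq,alw,amq,amw,aqw,beh,bej,bel,bem,beq,bhl,bjm,hjk,hjq,hkq] rk=30  ker:bhj,bhq,blq,ehj,ehq,ejm,elq,hjm,hlq,hmq,hmw,hqw,jkl,jkq,jkw,jlm,jlw,jmq,jmw,klw,lmw,mqw
∂3: piv[aehj,aelq,ahmq,ahmw,ahqw,ajkl,ajkw,ajlm,ajlw,ajmw,aklw,almw,amqw,behq,belq,bhlq,hjkq] rk=17  ker:hmqw,jklw,jlmw
rk∂_3=17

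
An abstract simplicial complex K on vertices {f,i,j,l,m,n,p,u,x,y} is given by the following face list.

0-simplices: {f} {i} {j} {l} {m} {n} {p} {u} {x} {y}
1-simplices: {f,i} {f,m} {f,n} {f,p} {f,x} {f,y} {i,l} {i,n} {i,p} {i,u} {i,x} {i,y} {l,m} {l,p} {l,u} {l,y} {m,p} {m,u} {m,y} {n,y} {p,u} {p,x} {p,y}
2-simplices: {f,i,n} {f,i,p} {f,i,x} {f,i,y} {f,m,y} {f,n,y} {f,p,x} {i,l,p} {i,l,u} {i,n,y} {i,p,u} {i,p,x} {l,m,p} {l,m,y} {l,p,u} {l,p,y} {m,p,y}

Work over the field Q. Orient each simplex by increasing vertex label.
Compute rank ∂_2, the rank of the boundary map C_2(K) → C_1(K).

n_0=10 n_1=23 n_2=17  [Q]
∂1: piv[fi,fm,fn,fp,fx,fy,il,iu] rk=8  ker:in,ip,ix,iy,lm,lp,lu,ly,mp,mu,my,ny,pu,px,py
∂2: piv[fin,fip,fix,fiy,fmy,fny,fpx,ilp,ilu,ipu,lmp,lmy,lpy] rk=13  ker:iny,ipx,lpu,mpy
rk∂_2=13

rank∂_2=13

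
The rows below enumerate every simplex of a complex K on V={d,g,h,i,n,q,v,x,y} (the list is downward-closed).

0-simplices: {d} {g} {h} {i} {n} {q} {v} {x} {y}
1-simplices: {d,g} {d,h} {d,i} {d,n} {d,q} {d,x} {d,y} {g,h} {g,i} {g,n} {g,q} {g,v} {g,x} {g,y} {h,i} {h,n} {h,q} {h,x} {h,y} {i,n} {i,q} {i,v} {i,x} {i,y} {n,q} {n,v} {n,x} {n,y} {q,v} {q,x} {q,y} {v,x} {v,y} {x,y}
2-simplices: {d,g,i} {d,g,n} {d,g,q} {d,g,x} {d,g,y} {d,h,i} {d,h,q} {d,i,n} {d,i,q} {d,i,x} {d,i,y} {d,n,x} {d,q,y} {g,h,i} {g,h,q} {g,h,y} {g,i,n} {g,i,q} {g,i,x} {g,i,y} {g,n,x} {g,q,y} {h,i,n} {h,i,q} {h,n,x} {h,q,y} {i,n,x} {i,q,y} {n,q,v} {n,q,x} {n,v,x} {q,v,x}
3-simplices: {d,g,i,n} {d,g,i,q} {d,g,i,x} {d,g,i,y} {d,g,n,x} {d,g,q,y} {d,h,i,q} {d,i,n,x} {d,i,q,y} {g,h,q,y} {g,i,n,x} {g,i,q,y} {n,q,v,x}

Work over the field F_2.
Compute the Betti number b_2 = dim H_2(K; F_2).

n_0=9 n_1=34 n_2=32 n_3=13  [Z2]
∂1: piv[dg,dh,di,dn,dq,dx,dy,gv] rk=8  ker:gh,gi,gn,gq,gx,gy,hi,hn,hq,hx,hy,in,iq,iv,ix,iy,nq,nv,nx,ny,qv,qx,qy,vx,vy,xy
∂2: piv[dgi,dgn,dgq,dgx,dgy,dhi,dhq,din,diq,dix,diy,dnx,dqy,ghi,ghy,hin,hnx,nqv,nqx,nvx] rk=20  ker:ghq,gin,giq,gix,giy,gnx,gqy,hiq,hqy,inx,iqy,qvx
∂3: piv[dgin,dgiq,dgix,dgiy,dgnx,dgqy,dhiq,dinx,diqy,ghqy,nqvx] rk=11  ker:ginx,giqy
b_2=(32−20)−11=1

b_2=1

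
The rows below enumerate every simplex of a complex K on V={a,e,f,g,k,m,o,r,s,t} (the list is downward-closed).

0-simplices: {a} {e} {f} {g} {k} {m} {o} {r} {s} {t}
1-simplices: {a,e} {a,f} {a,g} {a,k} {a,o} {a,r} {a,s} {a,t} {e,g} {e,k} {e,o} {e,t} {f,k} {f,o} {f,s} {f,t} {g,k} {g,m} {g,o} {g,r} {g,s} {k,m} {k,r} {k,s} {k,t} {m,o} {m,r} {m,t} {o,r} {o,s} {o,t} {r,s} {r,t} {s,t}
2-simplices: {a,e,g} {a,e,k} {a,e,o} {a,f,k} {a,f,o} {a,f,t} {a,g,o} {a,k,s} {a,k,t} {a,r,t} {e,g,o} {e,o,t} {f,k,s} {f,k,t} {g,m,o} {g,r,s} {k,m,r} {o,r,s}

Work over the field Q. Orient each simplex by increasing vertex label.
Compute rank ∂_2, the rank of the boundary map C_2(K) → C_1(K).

n_0=10 n_1=34 n_2=18  [Q]
∂1: piv[ae,af,ag,ak,ao,ar,as,at,gm] rk=9  ker:eg,ek,eo,et,fk,fo,fs,ft,gk,go,gr,gs,km,kr,ks,kt,mo,mr,mt,or,os,ot,rs,rt,st
∂2: piv[aeg,aek,aeo,afk,afo,aft,ago,aks,akt,art,eot,fks,gmo,grs,kmr,ors] rk=16  ker:ego,fkt
rk∂_2=16

rank∂_2=16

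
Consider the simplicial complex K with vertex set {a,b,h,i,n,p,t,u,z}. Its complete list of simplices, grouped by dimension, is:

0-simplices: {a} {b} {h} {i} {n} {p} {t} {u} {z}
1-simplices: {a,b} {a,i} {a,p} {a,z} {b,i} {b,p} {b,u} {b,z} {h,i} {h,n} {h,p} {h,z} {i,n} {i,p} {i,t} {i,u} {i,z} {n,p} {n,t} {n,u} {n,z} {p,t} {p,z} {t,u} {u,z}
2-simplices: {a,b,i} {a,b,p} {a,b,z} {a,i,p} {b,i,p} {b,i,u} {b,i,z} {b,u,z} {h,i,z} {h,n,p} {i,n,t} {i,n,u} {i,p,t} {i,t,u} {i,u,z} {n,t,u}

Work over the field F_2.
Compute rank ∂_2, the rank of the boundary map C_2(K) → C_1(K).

rank∂_2=13

n_0=9 n_1=25 n_2=16  [Z2]
∂1: piv[ab,ai,ap,az,bu,hi,hn,it] rk=8  ker:bi,bp,bz,hp,hz,in,ip,iu,iz,np,nt,nu,nz,pt,pz,tu,uz
∂2: piv[abi,abp,abz,aip,biu,biz,buz,hiz,hnp,int,inu,ipt,itu] rk=13  ker:bip,iuz,ntu
rk∂_2=13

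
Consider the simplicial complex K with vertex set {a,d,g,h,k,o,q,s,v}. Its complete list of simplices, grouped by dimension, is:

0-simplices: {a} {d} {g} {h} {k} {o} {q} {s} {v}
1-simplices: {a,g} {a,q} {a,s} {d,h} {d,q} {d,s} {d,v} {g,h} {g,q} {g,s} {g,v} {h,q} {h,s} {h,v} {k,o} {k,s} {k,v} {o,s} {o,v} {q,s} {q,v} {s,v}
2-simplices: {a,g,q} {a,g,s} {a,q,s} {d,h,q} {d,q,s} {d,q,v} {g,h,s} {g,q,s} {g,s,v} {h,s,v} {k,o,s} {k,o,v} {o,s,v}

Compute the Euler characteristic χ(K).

χ(K)=0

n_0=9 n_1=22 n_2=13
χ=+9−22+13=0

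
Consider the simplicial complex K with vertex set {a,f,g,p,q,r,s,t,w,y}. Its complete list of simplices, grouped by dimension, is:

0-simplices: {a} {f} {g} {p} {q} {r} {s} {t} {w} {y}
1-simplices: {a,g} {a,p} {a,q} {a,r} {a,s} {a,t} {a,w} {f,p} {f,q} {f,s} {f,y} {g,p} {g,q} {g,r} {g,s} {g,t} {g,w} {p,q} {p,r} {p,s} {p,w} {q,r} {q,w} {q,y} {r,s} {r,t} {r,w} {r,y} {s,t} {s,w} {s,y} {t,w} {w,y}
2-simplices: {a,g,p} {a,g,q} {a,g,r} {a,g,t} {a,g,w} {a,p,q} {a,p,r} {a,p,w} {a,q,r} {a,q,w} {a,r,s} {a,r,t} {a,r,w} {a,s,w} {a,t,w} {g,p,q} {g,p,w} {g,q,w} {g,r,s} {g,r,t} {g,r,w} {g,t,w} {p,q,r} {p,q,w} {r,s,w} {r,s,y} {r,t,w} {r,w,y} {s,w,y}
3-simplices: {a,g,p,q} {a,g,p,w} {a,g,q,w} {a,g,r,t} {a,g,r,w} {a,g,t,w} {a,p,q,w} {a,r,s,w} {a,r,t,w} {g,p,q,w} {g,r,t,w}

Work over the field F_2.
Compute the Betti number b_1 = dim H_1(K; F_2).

b_1=6

n_0=10 n_1=33 n_2=29 n_3=11  [Z2]
∂1: piv[ag,ap,aq,ar,as,at,aw,fp,fy] rk=9  ker:fq,fs,gp,gq,gr,gs,gt,gw,pq,pr,ps,pw,qr,qw,qy,rs,rt,rw,ry,st,sw,sy,tw,wy
∂2: piv[agp,agq,agr,agt,agw,apq,apr,apw,aqr,aqw,ars,art,arw,asw,atw,grs,rsy,rwy] rk=18  ker:gpq,gpw,gqw,grt,grw,gtw,pqr,pqw,rsw,rtw,swy
∂3: piv[agpq,agpw,agqw,agrt,agrw,agtw,apqw,arsw,artw] rk=9  ker:gpqw,grtw
b_1=(33−9)−18=6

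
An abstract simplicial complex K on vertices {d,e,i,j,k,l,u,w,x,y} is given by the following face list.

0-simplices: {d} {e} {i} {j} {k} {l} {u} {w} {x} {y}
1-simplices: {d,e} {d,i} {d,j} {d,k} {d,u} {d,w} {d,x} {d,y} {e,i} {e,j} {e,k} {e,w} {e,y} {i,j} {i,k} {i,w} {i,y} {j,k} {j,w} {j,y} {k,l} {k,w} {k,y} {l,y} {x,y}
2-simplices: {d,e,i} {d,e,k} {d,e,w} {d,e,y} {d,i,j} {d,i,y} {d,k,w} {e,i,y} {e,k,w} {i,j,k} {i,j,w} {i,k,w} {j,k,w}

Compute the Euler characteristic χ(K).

χ(K)=-2

n_0=10 n_1=25 n_2=13
χ=+10−25+13=-2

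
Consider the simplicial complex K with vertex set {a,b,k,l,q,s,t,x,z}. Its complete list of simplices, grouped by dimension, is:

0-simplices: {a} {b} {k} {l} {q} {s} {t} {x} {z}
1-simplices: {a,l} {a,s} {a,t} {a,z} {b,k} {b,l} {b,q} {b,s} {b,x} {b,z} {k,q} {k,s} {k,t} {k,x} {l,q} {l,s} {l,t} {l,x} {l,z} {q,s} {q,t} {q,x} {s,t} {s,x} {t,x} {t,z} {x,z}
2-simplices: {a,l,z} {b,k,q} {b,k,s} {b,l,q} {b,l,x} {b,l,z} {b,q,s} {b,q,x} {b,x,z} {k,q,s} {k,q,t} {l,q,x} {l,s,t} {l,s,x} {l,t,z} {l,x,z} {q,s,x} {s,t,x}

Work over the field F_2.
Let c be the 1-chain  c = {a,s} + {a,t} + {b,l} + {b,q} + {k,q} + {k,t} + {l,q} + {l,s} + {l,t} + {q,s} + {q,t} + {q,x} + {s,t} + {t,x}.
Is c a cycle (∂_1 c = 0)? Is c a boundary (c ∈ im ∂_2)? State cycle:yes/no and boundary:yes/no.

cycle:yes boundary:no

n_0=9 n_1=27 n_2=18  [Z2]
∂1: piv[al,as,at,az,bk,bl,bq,bx] rk=8  ker:bs,bz,kq,ks,kt,kx,lq,ls,lt,lx,lz,qs,qt,qx,st,sx,tx,tz,xz
∂2: piv[alz,bkq,bks,blq,blx,blz,bqs,bqx,bxz,kqt,lst,lsx,ltz,qsx,stx] rk=15  ker:kqs,lqx,lxz
∂1c = 0
c vs im∂2: residual ≠ 0 ⇒ not boundary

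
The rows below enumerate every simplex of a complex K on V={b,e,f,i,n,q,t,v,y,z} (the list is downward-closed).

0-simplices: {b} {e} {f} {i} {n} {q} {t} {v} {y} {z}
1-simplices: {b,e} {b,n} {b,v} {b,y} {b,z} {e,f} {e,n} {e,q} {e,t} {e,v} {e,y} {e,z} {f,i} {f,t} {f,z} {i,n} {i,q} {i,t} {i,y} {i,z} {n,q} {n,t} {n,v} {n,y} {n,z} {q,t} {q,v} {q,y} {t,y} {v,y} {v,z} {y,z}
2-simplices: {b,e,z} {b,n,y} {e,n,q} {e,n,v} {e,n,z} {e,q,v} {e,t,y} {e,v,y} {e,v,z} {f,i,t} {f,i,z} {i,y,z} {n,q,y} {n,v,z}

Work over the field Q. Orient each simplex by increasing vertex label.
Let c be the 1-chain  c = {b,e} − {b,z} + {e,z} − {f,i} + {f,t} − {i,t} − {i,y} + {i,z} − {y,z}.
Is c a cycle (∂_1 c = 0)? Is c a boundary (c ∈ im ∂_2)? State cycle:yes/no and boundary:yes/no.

n_0=10 n_1=32 n_2=14  [Q]
∂1: piv[be,bn,bv,by,bz,ef,eq,et,fi] rk=9  ker:en,ev,ey,ez,ft,fz,in,iq,it,iy,iz,nq,nt,nv,ny,nz,qt,qv,qy,ty,vy,vz,yz
∂2: piv[bez,bny,enq,env,enz,eqv,ety,evy,evz,fit,fiz,iyz,nqy] rk=13  ker:nvz
∂1c = 0
c vs im∂2: reduces to 0 ⇒ boundary

cycle:yes boundary:yes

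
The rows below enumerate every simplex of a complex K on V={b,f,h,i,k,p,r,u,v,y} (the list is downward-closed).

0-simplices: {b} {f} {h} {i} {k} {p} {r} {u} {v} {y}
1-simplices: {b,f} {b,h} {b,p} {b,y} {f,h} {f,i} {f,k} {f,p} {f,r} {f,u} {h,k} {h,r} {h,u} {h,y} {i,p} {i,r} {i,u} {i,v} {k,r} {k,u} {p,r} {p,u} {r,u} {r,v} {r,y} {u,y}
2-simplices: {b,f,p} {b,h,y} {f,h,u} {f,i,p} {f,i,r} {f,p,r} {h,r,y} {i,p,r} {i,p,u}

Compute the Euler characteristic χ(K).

n_0=10 n_1=26 n_2=9
χ=+10−26+9=-7

χ(K)=-7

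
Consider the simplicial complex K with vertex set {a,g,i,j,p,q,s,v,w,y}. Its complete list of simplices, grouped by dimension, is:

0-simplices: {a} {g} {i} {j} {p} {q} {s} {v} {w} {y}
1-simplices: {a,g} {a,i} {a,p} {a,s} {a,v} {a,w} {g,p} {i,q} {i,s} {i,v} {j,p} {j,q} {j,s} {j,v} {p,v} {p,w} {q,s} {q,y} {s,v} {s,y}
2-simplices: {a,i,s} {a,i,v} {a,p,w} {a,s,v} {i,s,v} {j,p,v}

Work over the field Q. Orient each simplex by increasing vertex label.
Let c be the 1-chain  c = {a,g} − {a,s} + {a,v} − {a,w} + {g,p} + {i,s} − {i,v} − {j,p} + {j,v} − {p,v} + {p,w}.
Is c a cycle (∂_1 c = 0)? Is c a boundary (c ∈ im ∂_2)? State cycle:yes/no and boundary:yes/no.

n_0=10 n_1=20 n_2=6  [Q]
∂1: piv[ag,ai,ap,as,av,aw,iq,jp,qy] rk=9  ker:gp,is,iv,jq,js,jv,pv,pw,qs,sv,sy
∂2: piv[ais,aiv,apw,asv,jpv] rk=5  ker:isv
∂1c = 0
c vs im∂2: residual ≠ 0 ⇒ not boundary

cycle:yes boundary:no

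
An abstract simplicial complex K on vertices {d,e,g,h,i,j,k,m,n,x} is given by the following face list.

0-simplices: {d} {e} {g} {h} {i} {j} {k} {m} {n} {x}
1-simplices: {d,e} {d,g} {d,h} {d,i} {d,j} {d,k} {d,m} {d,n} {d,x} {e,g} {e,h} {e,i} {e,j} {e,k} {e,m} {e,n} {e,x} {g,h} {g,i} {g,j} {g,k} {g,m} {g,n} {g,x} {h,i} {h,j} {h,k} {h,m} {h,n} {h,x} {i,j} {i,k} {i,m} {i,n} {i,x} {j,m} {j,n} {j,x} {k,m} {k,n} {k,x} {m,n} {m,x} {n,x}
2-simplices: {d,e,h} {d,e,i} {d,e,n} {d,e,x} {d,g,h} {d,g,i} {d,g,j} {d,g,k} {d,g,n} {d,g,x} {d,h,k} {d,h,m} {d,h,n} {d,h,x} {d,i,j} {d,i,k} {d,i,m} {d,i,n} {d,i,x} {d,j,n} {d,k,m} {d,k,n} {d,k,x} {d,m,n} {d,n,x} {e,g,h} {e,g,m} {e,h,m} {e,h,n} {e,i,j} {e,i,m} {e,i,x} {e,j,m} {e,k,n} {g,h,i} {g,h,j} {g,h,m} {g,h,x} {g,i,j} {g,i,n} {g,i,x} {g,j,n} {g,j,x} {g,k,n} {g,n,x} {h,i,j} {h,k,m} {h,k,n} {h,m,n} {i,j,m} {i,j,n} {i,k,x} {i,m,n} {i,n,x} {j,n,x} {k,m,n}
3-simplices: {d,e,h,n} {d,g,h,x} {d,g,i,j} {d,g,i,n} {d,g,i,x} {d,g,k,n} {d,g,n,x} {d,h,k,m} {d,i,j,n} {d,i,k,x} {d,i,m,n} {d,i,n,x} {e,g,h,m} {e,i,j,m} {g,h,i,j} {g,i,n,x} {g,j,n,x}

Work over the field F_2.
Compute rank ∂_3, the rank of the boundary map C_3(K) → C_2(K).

rank∂_3=16

n_0=10 n_1=44 n_2=56 n_3=17  [Z2]
∂1: piv[de,dg,dh,di,dj,dk,dm,dn,dx] rk=9  ker:eg,eh,ei,ej,ek,em,en,ex,gh,gi,gj,gk,gm,gn,gx,hi,hj,hk,hm,hn,hx,ij,ik,im,in,ix,jm,jn,jx,km,kn,kx,mn,mx,nx
∂2: piv[deh,dei,den,dex,dgh,dgi,dgj,dgk,dgn,dgx,dhk,dhm,dhn,dhx,dij,dik,dim,din,dix,djn,dkm,dkn,dkx,dmn,dnx,egh,egm,ehm,eij,ejm,ekn,ghi,ghj,gjx] rk=34  ker:ehn,eim,eix,ghm,ghx,gij,gin,gix,gjn,gkn,gnx,hij,hkm,hkn,hmn,ijm,ijn,ikx,imn,inx,jnx,kmn
∂3: piv[dehn,dghx,dgij,dgin,dgix,dgkn,dgnx,dhkm,dijn,dikx,dimn,dinx,eghm,eijm,ghij,gjnx] rk=16  ker:ginx
rk∂_3=16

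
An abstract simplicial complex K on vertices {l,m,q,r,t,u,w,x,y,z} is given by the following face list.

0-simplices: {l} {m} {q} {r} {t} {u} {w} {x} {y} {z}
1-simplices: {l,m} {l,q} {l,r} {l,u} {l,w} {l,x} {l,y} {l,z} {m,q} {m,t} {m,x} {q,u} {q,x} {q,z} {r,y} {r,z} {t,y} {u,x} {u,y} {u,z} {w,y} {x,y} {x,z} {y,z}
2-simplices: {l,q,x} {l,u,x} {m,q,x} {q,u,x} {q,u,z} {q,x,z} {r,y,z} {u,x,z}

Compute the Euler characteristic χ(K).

χ(K)=-6

n_0=10 n_1=24 n_2=8
χ=+10−24+8=-6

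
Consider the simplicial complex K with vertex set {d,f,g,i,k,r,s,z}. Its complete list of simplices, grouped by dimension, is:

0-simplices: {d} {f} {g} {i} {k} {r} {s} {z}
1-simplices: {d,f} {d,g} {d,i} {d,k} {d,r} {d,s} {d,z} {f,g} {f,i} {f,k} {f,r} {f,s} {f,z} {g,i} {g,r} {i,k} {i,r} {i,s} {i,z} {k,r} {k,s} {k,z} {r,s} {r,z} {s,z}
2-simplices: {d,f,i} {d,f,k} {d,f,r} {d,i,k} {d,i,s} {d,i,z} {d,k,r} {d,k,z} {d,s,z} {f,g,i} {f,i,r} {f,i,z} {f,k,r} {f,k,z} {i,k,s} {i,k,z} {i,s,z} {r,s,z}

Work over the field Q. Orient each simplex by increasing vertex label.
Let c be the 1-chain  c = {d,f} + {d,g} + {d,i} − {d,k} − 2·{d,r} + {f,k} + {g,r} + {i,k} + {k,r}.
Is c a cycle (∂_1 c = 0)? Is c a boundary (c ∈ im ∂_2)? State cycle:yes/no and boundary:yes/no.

cycle:yes boundary:no

n_0=8 n_1=25 n_2=18  [Q]
∂1: piv[df,dg,di,dk,dr,ds,dz] rk=7  ker:fg,fi,fk,fr,fs,fz,gi,gr,ik,ir,is,iz,kr,ks,kz,rs,rz,sz
∂2: piv[dfi,dfk,dfr,dik,dis,diz,dkr,dkz,dsz,fgi,fir,fiz,iks,rsz] rk=14  ker:fkr,fkz,ikz,isz
∂1c = 0
c vs im∂2: residual ≠ 0 ⇒ not boundary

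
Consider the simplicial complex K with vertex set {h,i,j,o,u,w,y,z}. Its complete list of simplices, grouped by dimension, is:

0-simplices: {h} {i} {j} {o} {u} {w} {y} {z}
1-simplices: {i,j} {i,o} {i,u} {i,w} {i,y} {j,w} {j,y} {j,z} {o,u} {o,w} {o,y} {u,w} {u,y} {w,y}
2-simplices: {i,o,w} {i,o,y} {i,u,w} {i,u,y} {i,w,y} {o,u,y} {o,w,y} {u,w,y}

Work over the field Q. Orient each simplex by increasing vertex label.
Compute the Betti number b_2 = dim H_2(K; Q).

b_2=2

n_0=8 n_1=14 n_2=8  [Q]
∂1: piv[ij,io,iu,iw,iy,jz] rk=6  ker:jw,jy,ou,ow,oy,uw,uy,wy
∂2: piv[iow,ioy,iuw,iuy,iwy,ouy] rk=6  ker:owy,uwy
b_2=(8−6)−0=2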